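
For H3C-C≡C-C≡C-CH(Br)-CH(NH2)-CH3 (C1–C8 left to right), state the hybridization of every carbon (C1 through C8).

C1 sp3, C2 sp, C3 sp, C4 sp, C5 sp, C6 sp3, C7 sp3, C8 sp3

C1 is sp3: 4 σ bonds, 4 electron-density regions.
C2 is sp: 2 σ bonds, plus two π bonds, 2 electron-density regions.
C3 is sp: 2 σ bonds, plus two π bonds, 2 electron-density regions.
C4: 2 σ bonds, plus two π bonds — 2 electron domains, sp.
C5: 2 σ bonds, plus two π bonds — 2 electron domains, sp.
C6 carries 4 σ bonds, giving a steric number of 4, so it is sp3.
C7 carries 4 σ bonds, giving a steric number of 4, so it is sp3.
C8 carries 4 σ bonds, giving a steric number of 4, so it is sp3.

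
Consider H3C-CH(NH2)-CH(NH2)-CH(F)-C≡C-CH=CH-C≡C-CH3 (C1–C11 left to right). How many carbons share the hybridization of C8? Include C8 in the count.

C8 is sp2 (one π bond).
C1: sp3
C2: sp3
C3: sp3
C4: sp3
C5: sp
C6: sp
C7: sp2 ✓
C8: sp2 ✓
C9: sp
C10: sp
C11: sp3
2 carbons are sp2.

2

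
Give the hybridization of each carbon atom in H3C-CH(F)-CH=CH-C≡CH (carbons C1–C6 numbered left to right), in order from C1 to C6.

C1 sp3, C2 sp3, C3 sp2, C4 sp2, C5 sp, C6 sp

C1 has 4 σ bonds: steric number 4 → sp3.
C2 carries 4 σ bonds, giving a steric number of 4, so it is sp3.
C3 has 3 σ bonds, plus one π bond: steric number 3 → sp2.
C4: 3 σ bonds, plus one π bond — 3 electron domains, sp2.
C5 (2 σ bonds, plus two π bonds) has steric number 2: sp.
C6 — 2 σ bonds, plus two π bonds. Steric number 2, so sp.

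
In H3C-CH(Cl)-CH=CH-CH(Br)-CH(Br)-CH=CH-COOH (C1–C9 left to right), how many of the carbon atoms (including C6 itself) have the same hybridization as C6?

C6 is sp3 (only σ bonds).
C1: sp3 ✓
C2: sp3 ✓
C3: sp2
C4: sp2
C5: sp3 ✓
C6: sp3 ✓
C7: sp2
C8: sp2
C9: sp2
4 carbons are sp3.

4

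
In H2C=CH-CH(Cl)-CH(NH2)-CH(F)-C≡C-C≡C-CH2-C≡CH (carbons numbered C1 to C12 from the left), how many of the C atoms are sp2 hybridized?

2

C1: sp2 ✓
C2: sp2 ✓
C3: sp3
C4: sp3
C5: sp3
C6: sp
C7: sp
C8: sp
C9: sp
C10: sp3
C11: sp
C12: sp
C1, C2 → 2 sp2 carbons.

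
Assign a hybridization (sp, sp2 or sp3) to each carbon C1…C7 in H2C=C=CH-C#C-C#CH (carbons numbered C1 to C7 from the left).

C1 has 3 σ bonds, plus one π bond: steric number 3 → sp2.
C2: 2 σ bonds, plus two π bonds — 2 electron domains, sp.
C3 is sp2: 3 σ bonds, plus one π bond, 3 electron-density regions.
C4 — 2 σ bonds, plus two π bonds. Steric number 2, so sp.
C5: 2 σ bonds, plus two π bonds; 2 regions of electron density → sp.
C6 is sp: 2 σ bonds, plus two π bonds, 2 electron-density regions.
C7: 2 σ bonds, plus two π bonds; 2 regions of electron density → sp.

C1 sp2, C2 sp, C3 sp2, C4 sp, C5 sp, C6 sp, C7 sp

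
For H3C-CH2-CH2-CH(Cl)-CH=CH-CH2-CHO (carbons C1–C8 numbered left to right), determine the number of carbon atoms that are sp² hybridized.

3

C1: sp3
C2: sp3
C3: sp3
C4: sp3
C5: sp2 ✓
C6: sp2 ✓
C7: sp3
C8: sp2 ✓
C5, C6, C8 → 3 sp2 carbons.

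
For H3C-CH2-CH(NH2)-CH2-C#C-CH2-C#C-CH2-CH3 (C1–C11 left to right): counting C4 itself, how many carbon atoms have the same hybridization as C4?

7

C4 is sp3 (only σ bonds).
C1: sp3 ✓
C2: sp3 ✓
C3: sp3 ✓
C4: sp3 ✓
C5: sp
C6: sp
C7: sp3 ✓
C8: sp
C9: sp
C10: sp3 ✓
C11: sp3 ✓
7 carbons are sp3.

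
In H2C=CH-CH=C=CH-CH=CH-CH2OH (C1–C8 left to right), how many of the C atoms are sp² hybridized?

C1: sp2 ✓
C2: sp2 ✓
C3: sp2 ✓
C4: sp
C5: sp2 ✓
C6: sp2 ✓
C7: sp2 ✓
C8: sp3
C1, C2, C3, C5, C6, C7 → 6 sp2 carbons.

6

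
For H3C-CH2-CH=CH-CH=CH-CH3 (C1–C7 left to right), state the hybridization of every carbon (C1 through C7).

C1 sp3, C2 sp3, C3 sp2, C4 sp2, C5 sp2, C6 sp2, C7 sp3

C1 has 4 σ bonds: steric number 4 → sp3.
C2 has 4 σ bonds: steric number 4 → sp3.
C3 is sp2: 3 σ bonds, plus one π bond, 3 electron-density regions.
C4 carries 3 σ bonds, plus one π bond, giving a steric number of 3, so it is sp2.
C5 is sp2: 3 σ bonds, plus one π bond, 3 electron-density regions.
C6 (3 σ bonds, plus one π bond) has steric number 3: sp2.
C7 is sp3: 4 σ bonds, 4 electron-density regions.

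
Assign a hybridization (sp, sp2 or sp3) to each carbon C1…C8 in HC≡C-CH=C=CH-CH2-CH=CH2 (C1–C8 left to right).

C1 carries 2 σ bonds, plus two π bonds, giving a steric number of 2, so it is sp.
C2 is sp: 2 σ bonds, plus two π bonds, 2 electron-density regions.
C3 — 3 σ bonds, plus one π bond. Steric number 3, so sp2.
C4 is sp: 2 σ bonds, plus two π bonds, 2 electron-density regions.
C5: 3 σ bonds, plus one π bond; 3 regions of electron density → sp2.
C6 is sp3: 4 σ bonds, 4 electron-density regions.
C7: 3 σ bonds, plus one π bond; 3 regions of electron density → sp2.
C8: 3 σ bonds, plus one π bond — 3 electron domains, sp2.

C1 sp, C2 sp, C3 sp2, C4 sp, C5 sp2, C6 sp3, C7 sp2, C8 sp2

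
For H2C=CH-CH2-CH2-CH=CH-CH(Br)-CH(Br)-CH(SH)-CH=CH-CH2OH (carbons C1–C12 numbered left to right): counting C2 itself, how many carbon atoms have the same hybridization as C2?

C2 is sp2 (one π bond).
C1: sp2 ✓
C2: sp2 ✓
C3: sp3
C4: sp3
C5: sp2 ✓
C6: sp2 ✓
C7: sp3
C8: sp3
C9: sp3
C10: sp2 ✓
C11: sp2 ✓
C12: sp3
6 carbons are sp2.

6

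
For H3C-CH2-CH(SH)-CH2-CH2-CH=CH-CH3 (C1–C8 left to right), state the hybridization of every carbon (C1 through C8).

C1 sp3, C2 sp3, C3 sp3, C4 sp3, C5 sp3, C6 sp2, C7 sp2, C8 sp3

C1 (4 σ bonds) has steric number 4: sp3.
C2: 4 σ bonds; 4 regions of electron density → sp3.
C3 is sp3: 4 σ bonds, 4 electron-density regions.
C4 has 4 σ bonds: steric number 4 → sp3.
C5 carries 4 σ bonds, giving a steric number of 4, so it is sp3.
C6 has 3 σ bonds, plus one π bond: steric number 3 → sp2.
C7 (3 σ bonds, plus one π bond) has steric number 3: sp2.
C8 is sp3: 4 σ bonds, 4 electron-density regions.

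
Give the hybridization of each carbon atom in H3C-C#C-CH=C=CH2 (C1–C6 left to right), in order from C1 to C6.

C1: 4 σ bonds — 4 electron domains, sp3.
C2 has 2 σ bonds, plus two π bonds: steric number 2 → sp.
C3: 2 σ bonds, plus two π bonds; 2 regions of electron density → sp.
C4: 3 σ bonds, plus one π bond; 3 regions of electron density → sp2.
C5: 2 σ bonds, plus two π bonds — 2 electron domains, sp.
C6 (3 σ bonds, plus one π bond) has steric number 3: sp2.

C1 sp3, C2 sp, C3 sp, C4 sp2, C5 sp, C6 sp2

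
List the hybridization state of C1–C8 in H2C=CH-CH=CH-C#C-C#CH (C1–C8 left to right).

C1 (3 σ bonds, plus one π bond) has steric number 3: sp2.
C2 is sp2: 3 σ bonds, plus one π bond, 3 electron-density regions.
C3: 3 σ bonds, plus one π bond — 3 electron domains, sp2.
C4: 3 σ bonds, plus one π bond; 3 regions of electron density → sp2.
C5 — 2 σ bonds, plus two π bonds. Steric number 2, so sp.
C6 (2 σ bonds, plus two π bonds) has steric number 2: sp.
C7: 2 σ bonds, plus two π bonds — 2 electron domains, sp.
C8 is sp: 2 σ bonds, plus two π bonds, 2 electron-density regions.

C1 sp2, C2 sp2, C3 sp2, C4 sp2, C5 sp, C6 sp, C7 sp, C8 sp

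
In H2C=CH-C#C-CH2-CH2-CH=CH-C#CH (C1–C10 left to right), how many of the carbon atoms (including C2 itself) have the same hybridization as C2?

4

C2 is sp2 (one π bond).
C1: sp2 ✓
C2: sp2 ✓
C3: sp
C4: sp
C5: sp3
C6: sp3
C7: sp2 ✓
C8: sp2 ✓
C9: sp
C10: sp
4 carbons are sp2.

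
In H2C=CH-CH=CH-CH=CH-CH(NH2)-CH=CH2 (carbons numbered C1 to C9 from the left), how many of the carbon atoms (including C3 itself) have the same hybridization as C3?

C3 is sp2 (one π bond).
C1: sp2 ✓
C2: sp2 ✓
C3: sp2 ✓
C4: sp2 ✓
C5: sp2 ✓
C6: sp2 ✓
C7: sp3
C8: sp2 ✓
C9: sp2 ✓
8 carbons are sp2.

8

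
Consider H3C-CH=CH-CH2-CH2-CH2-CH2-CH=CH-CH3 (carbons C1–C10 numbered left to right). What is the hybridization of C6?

C6 carries 4 σ bonds, giving a steric number of 4, so it is sp3.

sp³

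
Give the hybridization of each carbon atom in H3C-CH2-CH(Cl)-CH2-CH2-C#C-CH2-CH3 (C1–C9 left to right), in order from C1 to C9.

C1 (4 σ bonds) has steric number 4: sp3.
C2 has 4 σ bonds: steric number 4 → sp3.
C3 carries 4 σ bonds, giving a steric number of 4, so it is sp3.
C4 (4 σ bonds) has steric number 4: sp3.
C5: 4 σ bonds; 4 regions of electron density → sp3.
C6 is sp: 2 σ bonds, plus two π bonds, 2 electron-density regions.
C7: 2 σ bonds, plus two π bonds — 2 electron domains, sp.
C8: 4 σ bonds; 4 regions of electron density → sp3.
C9: 4 σ bonds; 4 regions of electron density → sp3.

C1 sp3, C2 sp3, C3 sp3, C4 sp3, C5 sp3, C6 sp, C7 sp, C8 sp3, C9 sp3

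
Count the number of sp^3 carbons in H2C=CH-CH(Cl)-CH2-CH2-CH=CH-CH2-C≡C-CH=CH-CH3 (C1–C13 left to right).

5

C1: sp2
C2: sp2
C3: sp3 ✓
C4: sp3 ✓
C5: sp3 ✓
C6: sp2
C7: sp2
C8: sp3 ✓
C9: sp
C10: sp
C11: sp2
C12: sp2
C13: sp3 ✓
C3, C4, C5, C8, C13 → 5 sp3 carbons.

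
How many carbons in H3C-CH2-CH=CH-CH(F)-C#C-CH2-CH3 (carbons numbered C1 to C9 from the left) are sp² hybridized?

C1: sp3
C2: sp3
C3: sp2 ✓
C4: sp2 ✓
C5: sp3
C6: sp
C7: sp
C8: sp3
C9: sp3
C3, C4 → 2 sp2 carbons.

2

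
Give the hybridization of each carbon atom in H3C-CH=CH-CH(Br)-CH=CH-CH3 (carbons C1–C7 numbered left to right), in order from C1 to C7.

C1 sp3, C2 sp2, C3 sp2, C4 sp3, C5 sp2, C6 sp2, C7 sp3

C1 (4 σ bonds) has steric number 4: sp3.
C2: 3 σ bonds, plus one π bond; 3 regions of electron density → sp2.
C3 has 3 σ bonds, plus one π bond: steric number 3 → sp2.
C4 carries 4 σ bonds, giving a steric number of 4, so it is sp3.
C5: 3 σ bonds, plus one π bond — 3 electron domains, sp2.
C6 carries 3 σ bonds, plus one π bond, giving a steric number of 3, so it is sp2.
C7 — 4 σ bonds. Steric number 4, so sp3.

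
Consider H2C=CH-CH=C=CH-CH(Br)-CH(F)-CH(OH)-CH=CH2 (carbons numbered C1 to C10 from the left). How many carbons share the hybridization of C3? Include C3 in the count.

C3 is sp2 (one π bond).
C1: sp2 ✓
C2: sp2 ✓
C3: sp2 ✓
C4: sp
C5: sp2 ✓
C6: sp3
C7: sp3
C8: sp3
C9: sp2 ✓
C10: sp2 ✓
6 carbons are sp2.

6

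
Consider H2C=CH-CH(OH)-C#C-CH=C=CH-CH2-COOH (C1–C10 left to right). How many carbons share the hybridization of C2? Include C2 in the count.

5

C2 is sp2 (one π bond).
C1: sp2 ✓
C2: sp2 ✓
C3: sp3
C4: sp
C5: sp
C6: sp2 ✓
C7: sp
C8: sp2 ✓
C9: sp3
C10: sp2 ✓
5 carbons are sp2.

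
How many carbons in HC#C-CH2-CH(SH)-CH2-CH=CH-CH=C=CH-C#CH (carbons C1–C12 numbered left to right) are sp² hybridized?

4

C1: sp
C2: sp
C3: sp3
C4: sp3
C5: sp3
C6: sp2 ✓
C7: sp2 ✓
C8: sp2 ✓
C9: sp
C10: sp2 ✓
C11: sp
C12: sp
C6, C7, C8, C10 → 4 sp2 carbons.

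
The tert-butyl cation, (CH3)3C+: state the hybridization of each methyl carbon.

sp³

Each methyl carbon: 4 σ bonds; 4 regions of electron density → sp3.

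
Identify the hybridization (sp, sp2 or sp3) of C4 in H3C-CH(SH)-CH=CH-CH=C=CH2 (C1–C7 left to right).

C4: 3 σ bonds, plus one π bond; 3 regions of electron density → sp2.

sp2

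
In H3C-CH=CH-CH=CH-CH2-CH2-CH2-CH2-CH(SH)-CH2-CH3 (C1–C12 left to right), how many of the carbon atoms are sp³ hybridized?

C1: sp3 ✓
C2: sp2
C3: sp2
C4: sp2
C5: sp2
C6: sp3 ✓
C7: sp3 ✓
C8: sp3 ✓
C9: sp3 ✓
C10: sp3 ✓
C11: sp3 ✓
C12: sp3 ✓
C1, C6, C7, C8, C9, C10, C11, C12 → 8 sp3 carbons.

8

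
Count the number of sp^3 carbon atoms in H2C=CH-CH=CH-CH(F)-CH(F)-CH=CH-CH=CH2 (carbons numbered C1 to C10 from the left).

2

C1: sp2
C2: sp2
C3: sp2
C4: sp2
C5: sp3 ✓
C6: sp3 ✓
C7: sp2
C8: sp2
C9: sp2
C10: sp2
C5, C6 → 2 sp3 carbons.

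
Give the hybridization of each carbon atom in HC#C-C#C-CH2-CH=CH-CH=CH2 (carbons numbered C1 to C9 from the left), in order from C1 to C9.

C1: 2 σ bonds, plus two π bonds; 2 regions of electron density → sp.
C2 (2 σ bonds, plus two π bonds) has steric number 2: sp.
C3: 2 σ bonds, plus two π bonds — 2 electron domains, sp.
C4 has 2 σ bonds, plus two π bonds: steric number 2 → sp.
C5: 4 σ bonds — 4 electron domains, sp3.
C6 is sp2: 3 σ bonds, plus one π bond, 3 electron-density regions.
C7: 3 σ bonds, plus one π bond; 3 regions of electron density → sp2.
C8: 3 σ bonds, plus one π bond — 3 electron domains, sp2.
C9 — 3 σ bonds, plus one π bond. Steric number 3, so sp2.

C1 sp, C2 sp, C3 sp, C4 sp, C5 sp3, C6 sp2, C7 sp2, C8 sp2, C9 sp2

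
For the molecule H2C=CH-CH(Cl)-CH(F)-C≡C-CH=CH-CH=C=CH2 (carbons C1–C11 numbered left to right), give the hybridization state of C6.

sp

C6 — 2 σ bonds, plus two π bonds. Steric number 2, so sp.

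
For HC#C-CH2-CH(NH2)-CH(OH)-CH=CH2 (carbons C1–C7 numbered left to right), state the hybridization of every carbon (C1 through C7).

C1 sp, C2 sp, C3 sp3, C4 sp3, C5 sp3, C6 sp2, C7 sp2

C1 has 2 σ bonds, plus two π bonds: steric number 2 → sp.
C2: 2 σ bonds, plus two π bonds — 2 electron domains, sp.
C3 (4 σ bonds) has steric number 4: sp3.
C4 — 4 σ bonds. Steric number 4, so sp3.
C5: 4 σ bonds; 4 regions of electron density → sp3.
C6 (3 σ bonds, plus one π bond) has steric number 3: sp2.
C7: 3 σ bonds, plus one π bond; 3 regions of electron density → sp2.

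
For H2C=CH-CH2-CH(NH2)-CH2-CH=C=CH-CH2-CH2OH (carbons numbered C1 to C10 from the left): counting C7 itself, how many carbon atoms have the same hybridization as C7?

C7 is sp (two π bonds).
C1: sp2
C2: sp2
C3: sp3
C4: sp3
C5: sp3
C6: sp2
C7: sp ✓
C8: sp2
C9: sp3
C10: sp3
1 carbon is sp.

1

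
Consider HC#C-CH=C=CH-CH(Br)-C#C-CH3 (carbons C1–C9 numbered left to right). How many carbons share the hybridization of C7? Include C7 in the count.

C7 is sp (two π bonds).
C1: sp ✓
C2: sp ✓
C3: sp2
C4: sp ✓
C5: sp2
C6: sp3
C7: sp ✓
C8: sp ✓
C9: sp3
5 carbons are sp.

5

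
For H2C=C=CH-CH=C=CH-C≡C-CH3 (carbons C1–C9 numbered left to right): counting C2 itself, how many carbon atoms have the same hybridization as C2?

4

C2 is sp (two π bonds).
C1: sp2
C2: sp ✓
C3: sp2
C4: sp2
C5: sp ✓
C6: sp2
C7: sp ✓
C8: sp ✓
C9: sp3
4 carbons are sp.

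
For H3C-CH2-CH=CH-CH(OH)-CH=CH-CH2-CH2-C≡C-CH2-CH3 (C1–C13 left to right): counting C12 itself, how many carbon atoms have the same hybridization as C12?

C12 is sp3 (only σ bonds).
C1: sp3 ✓
C2: sp3 ✓
C3: sp2
C4: sp2
C5: sp3 ✓
C6: sp2
C7: sp2
C8: sp3 ✓
C9: sp3 ✓
C10: sp
C11: sp
C12: sp3 ✓
C13: sp3 ✓
7 carbons are sp3.

7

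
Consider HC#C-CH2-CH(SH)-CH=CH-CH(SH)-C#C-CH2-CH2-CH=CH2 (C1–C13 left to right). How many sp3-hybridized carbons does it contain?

5

C1: sp
C2: sp
C3: sp3 ✓
C4: sp3 ✓
C5: sp2
C6: sp2
C7: sp3 ✓
C8: sp
C9: sp
C10: sp3 ✓
C11: sp3 ✓
C12: sp2
C13: sp2
C3, C4, C7, C10, C11 → 5 sp3 carbons.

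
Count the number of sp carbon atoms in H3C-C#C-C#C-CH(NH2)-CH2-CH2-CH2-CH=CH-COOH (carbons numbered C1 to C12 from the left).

4

C1: sp3
C2: sp ✓
C3: sp ✓
C4: sp ✓
C5: sp ✓
C6: sp3
C7: sp3
C8: sp3
C9: sp3
C10: sp2
C11: sp2
C12: sp2
C2, C3, C4, C5 → 4 sp carbons.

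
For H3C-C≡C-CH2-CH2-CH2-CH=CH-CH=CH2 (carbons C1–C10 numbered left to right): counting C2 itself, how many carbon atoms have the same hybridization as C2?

2

C2 is sp (two π bonds).
C1: sp3
C2: sp ✓
C3: sp ✓
C4: sp3
C5: sp3
C6: sp3
C7: sp2
C8: sp2
C9: sp2
C10: sp2
2 carbons are sp.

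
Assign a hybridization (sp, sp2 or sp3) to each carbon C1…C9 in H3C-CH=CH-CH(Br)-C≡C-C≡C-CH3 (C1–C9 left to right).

C1 — 4 σ bonds. Steric number 4, so sp3.
C2 carries 3 σ bonds, plus one π bond, giving a steric number of 3, so it is sp2.
C3: 3 σ bonds, plus one π bond; 3 regions of electron density → sp2.
C4 carries 4 σ bonds, giving a steric number of 4, so it is sp3.
C5: 2 σ bonds, plus two π bonds; 2 regions of electron density → sp.
C6 (2 σ bonds, plus two π bonds) has steric number 2: sp.
C7: 2 σ bonds, plus two π bonds; 2 regions of electron density → sp.
C8 carries 2 σ bonds, plus two π bonds, giving a steric number of 2, so it is sp.
C9 (4 σ bonds) has steric number 4: sp3.

C1 sp3, C2 sp2, C3 sp2, C4 sp3, C5 sp, C6 sp, C7 sp, C8 sp, C9 sp3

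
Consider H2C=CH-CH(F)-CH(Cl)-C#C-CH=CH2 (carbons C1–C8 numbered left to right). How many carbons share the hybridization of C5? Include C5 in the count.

2

C5 is sp (two π bonds).
C1: sp2
C2: sp2
C3: sp3
C4: sp3
C5: sp ✓
C6: sp ✓
C7: sp2
C8: sp2
2 carbons are sp.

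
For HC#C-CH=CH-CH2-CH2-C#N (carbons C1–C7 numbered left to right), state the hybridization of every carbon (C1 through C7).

C1 (2 σ bonds, plus two π bonds) has steric number 2: sp.
C2 carries 2 σ bonds, plus two π bonds, giving a steric number of 2, so it is sp.
C3 (3 σ bonds, plus one π bond) has steric number 3: sp2.
C4: 3 σ bonds, plus one π bond; 3 regions of electron density → sp2.
C5 (4 σ bonds) has steric number 4: sp3.
C6: 4 σ bonds — 4 electron domains, sp3.
C7 (2 σ bonds, plus two π bonds) has steric number 2: sp.

C1 sp, C2 sp, C3 sp2, C4 sp2, C5 sp3, C6 sp3, C7 sp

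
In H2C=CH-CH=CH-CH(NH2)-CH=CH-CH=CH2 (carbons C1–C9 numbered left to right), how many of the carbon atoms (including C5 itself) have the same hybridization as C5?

C5 is sp3 (only σ bonds).
C1: sp2
C2: sp2
C3: sp2
C4: sp2
C5: sp3 ✓
C6: sp2
C7: sp2
C8: sp2
C9: sp2
1 carbon is sp3.

1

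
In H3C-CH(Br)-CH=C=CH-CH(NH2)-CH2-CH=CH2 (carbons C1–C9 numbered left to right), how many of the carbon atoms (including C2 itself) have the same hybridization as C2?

4

C2 is sp3 (only σ bonds).
C1: sp3 ✓
C2: sp3 ✓
C3: sp2
C4: sp
C5: sp2
C6: sp3 ✓
C7: sp3 ✓
C8: sp2
C9: sp2
4 carbons are sp3.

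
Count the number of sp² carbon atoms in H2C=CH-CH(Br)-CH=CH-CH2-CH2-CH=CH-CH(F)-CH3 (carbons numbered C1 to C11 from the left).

6

C1: sp2 ✓
C2: sp2 ✓
C3: sp3
C4: sp2 ✓
C5: sp2 ✓
C6: sp3
C7: sp3
C8: sp2 ✓
C9: sp2 ✓
C10: sp3
C11: sp3
C1, C2, C4, C5, C8, C9 → 6 sp2 carbons.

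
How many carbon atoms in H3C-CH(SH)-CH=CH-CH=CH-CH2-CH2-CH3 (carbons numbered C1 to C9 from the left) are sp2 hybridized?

4

C1: sp3
C2: sp3
C3: sp2 ✓
C4: sp2 ✓
C5: sp2 ✓
C6: sp2 ✓
C7: sp3
C8: sp3
C9: sp3
C3, C4, C5, C6 → 4 sp2 carbons.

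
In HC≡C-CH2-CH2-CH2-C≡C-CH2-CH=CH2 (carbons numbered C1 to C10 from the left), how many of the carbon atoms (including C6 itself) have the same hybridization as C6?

C6 is sp (two π bonds).
C1: sp ✓
C2: sp ✓
C3: sp3
C4: sp3
C5: sp3
C6: sp ✓
C7: sp ✓
C8: sp3
C9: sp2
C10: sp2
4 carbons are sp.

4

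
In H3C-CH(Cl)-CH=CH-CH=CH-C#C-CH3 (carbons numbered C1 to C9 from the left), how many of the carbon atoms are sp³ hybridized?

C1: sp3 ✓
C2: sp3 ✓
C3: sp2
C4: sp2
C5: sp2
C6: sp2
C7: sp
C8: sp
C9: sp3 ✓
C1, C2, C9 → 3 sp3 carbons.

3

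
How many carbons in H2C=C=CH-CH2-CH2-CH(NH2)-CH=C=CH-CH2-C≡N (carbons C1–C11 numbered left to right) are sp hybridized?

C1: sp2
C2: sp ✓
C3: sp2
C4: sp3
C5: sp3
C6: sp3
C7: sp2
C8: sp ✓
C9: sp2
C10: sp3
C11: sp ✓
C2, C8, C11 → 3 sp carbons.

3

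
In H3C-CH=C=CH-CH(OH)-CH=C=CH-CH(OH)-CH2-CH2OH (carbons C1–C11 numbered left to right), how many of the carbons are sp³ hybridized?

5

C1: sp3 ✓
C2: sp2
C3: sp
C4: sp2
C5: sp3 ✓
C6: sp2
C7: sp
C8: sp2
C9: sp3 ✓
C10: sp3 ✓
C11: sp3 ✓
C1, C5, C9, C10, C11 → 5 sp3 carbons.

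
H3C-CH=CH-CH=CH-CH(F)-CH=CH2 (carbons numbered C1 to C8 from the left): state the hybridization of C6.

C6 (4 σ bonds) has steric number 4: sp3.

sp3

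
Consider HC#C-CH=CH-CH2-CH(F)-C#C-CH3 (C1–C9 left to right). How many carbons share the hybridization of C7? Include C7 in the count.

C7 is sp (two π bonds).
C1: sp ✓
C2: sp ✓
C3: sp2
C4: sp2
C5: sp3
C6: sp3
C7: sp ✓
C8: sp ✓
C9: sp3
4 carbons are sp.

4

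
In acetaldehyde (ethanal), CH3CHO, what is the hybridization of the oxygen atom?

sp²

The oxygen atom — 1 σ bond and 2 lone pairs, plus one π bond. Steric number 3, so sp2.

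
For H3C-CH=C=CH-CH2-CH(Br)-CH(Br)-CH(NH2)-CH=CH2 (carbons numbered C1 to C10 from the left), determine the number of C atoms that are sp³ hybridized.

5

C1: sp3 ✓
C2: sp2
C3: sp
C4: sp2
C5: sp3 ✓
C6: sp3 ✓
C7: sp3 ✓
C8: sp3 ✓
C9: sp2
C10: sp2
C1, C5, C6, C7, C8 → 5 sp3 carbons.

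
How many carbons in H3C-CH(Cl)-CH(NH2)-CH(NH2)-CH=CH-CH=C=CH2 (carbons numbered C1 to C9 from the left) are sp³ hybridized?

C1: sp3 ✓
C2: sp3 ✓
C3: sp3 ✓
C4: sp3 ✓
C5: sp2
C6: sp2
C7: sp2
C8: sp
C9: sp2
C1, C2, C3, C4 → 4 sp3 carbons.

4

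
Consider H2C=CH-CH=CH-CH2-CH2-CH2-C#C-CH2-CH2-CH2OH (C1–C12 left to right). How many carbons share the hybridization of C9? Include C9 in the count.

C9 is sp (two π bonds).
C1: sp2
C2: sp2
C3: sp2
C4: sp2
C5: sp3
C6: sp3
C7: sp3
C8: sp ✓
C9: sp ✓
C10: sp3
C11: sp3
C12: sp3
2 carbons are sp.

2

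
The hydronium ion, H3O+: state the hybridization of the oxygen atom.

Three σ bonds + one lone pair = steric number 4 → sp3.

sp^3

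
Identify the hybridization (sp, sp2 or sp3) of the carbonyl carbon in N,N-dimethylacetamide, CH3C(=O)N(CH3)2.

The carbonyl carbon is sp2: 3 σ bonds, plus one π bond, 3 electron-density regions.

sp2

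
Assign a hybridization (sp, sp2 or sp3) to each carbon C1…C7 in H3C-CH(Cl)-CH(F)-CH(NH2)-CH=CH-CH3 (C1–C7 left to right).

C1 sp3, C2 sp3, C3 sp3, C4 sp3, C5 sp2, C6 sp2, C7 sp3

C1 (4 σ bonds) has steric number 4: sp3.
C2: 4 σ bonds; 4 regions of electron density → sp3.
C3 carries 4 σ bonds, giving a steric number of 4, so it is sp3.
C4: 4 σ bonds; 4 regions of electron density → sp3.
C5 is sp2: 3 σ bonds, plus one π bond, 3 electron-density regions.
C6 carries 3 σ bonds, plus one π bond, giving a steric number of 3, so it is sp2.
C7 has 4 σ bonds: steric number 4 → sp3.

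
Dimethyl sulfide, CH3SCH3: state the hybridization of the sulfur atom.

The sulfur atom is sp3: 2 σ bonds and 2 lone pairs, 4 electron-density regions.

sp^3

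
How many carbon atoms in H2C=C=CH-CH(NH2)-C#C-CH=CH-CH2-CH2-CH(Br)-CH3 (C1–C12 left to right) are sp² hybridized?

4

C1: sp2 ✓
C2: sp
C3: sp2 ✓
C4: sp3
C5: sp
C6: sp
C7: sp2 ✓
C8: sp2 ✓
C9: sp3
C10: sp3
C11: sp3
C12: sp3
C1, C3, C7, C8 → 4 sp2 carbons.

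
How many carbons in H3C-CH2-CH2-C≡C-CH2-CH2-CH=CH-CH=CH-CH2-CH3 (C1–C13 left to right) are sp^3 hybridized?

C1: sp3 ✓
C2: sp3 ✓
C3: sp3 ✓
C4: sp
C5: sp
C6: sp3 ✓
C7: sp3 ✓
C8: sp2
C9: sp2
C10: sp2
C11: sp2
C12: sp3 ✓
C13: sp3 ✓
C1, C2, C3, C6, C7, C12, C13 → 7 sp3 carbons.

7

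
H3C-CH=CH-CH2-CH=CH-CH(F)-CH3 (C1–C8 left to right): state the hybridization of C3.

C3 — 3 σ bonds, plus one π bond. Steric number 3, so sp2.

sp^2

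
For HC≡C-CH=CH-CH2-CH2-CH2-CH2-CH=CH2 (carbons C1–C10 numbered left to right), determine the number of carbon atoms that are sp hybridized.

2

C1: sp ✓
C2: sp ✓
C3: sp2
C4: sp2
C5: sp3
C6: sp3
C7: sp3
C8: sp3
C9: sp2
C10: sp2
C1, C2 → 2 sp carbons.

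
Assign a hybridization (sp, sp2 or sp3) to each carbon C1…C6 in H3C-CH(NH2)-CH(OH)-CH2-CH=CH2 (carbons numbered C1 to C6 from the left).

C1 sp3, C2 sp3, C3 sp3, C4 sp3, C5 sp2, C6 sp2

C1: 4 σ bonds; 4 regions of electron density → sp3.
C2 (4 σ bonds) has steric number 4: sp3.
C3 — 4 σ bonds. Steric number 4, so sp3.
C4: 4 σ bonds — 4 electron domains, sp3.
C5 has 3 σ bonds, plus one π bond: steric number 3 → sp2.
C6: 3 σ bonds, plus one π bond; 3 regions of electron density → sp2.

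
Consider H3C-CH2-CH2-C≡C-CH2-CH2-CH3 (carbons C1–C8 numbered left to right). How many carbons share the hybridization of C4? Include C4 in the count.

C4 is sp (two π bonds).
C1: sp3
C2: sp3
C3: sp3
C4: sp ✓
C5: sp ✓
C6: sp3
C7: sp3
C8: sp3
2 carbons are sp.

2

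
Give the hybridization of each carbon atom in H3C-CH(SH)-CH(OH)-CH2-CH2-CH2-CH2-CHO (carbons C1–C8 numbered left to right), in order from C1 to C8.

C1 sp3, C2 sp3, C3 sp3, C4 sp3, C5 sp3, C6 sp3, C7 sp3, C8 sp2

C1 — 4 σ bonds. Steric number 4, so sp3.
C2 (4 σ bonds) has steric number 4: sp3.
C3 — 4 σ bonds. Steric number 4, so sp3.
C4 is sp3: 4 σ bonds, 4 electron-density regions.
C5 (4 σ bonds) has steric number 4: sp3.
C6: 4 σ bonds — 4 electron domains, sp3.
C7: 4 σ bonds; 4 regions of electron density → sp3.
C8: 3 σ bonds, plus one π bond; 3 regions of electron density → sp2.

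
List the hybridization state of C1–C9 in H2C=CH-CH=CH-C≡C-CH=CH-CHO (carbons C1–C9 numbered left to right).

C1 carries 3 σ bonds, plus one π bond, giving a steric number of 3, so it is sp2.
C2: 3 σ bonds, plus one π bond — 3 electron domains, sp2.
C3 — 3 σ bonds, plus one π bond. Steric number 3, so sp2.
C4 has 3 σ bonds, plus one π bond: steric number 3 → sp2.
C5: 2 σ bonds, plus two π bonds — 2 electron domains, sp.
C6 has 2 σ bonds, plus two π bonds: steric number 2 → sp.
C7: 3 σ bonds, plus one π bond; 3 regions of electron density → sp2.
C8: 3 σ bonds, plus one π bond; 3 regions of electron density → sp2.
C9: 3 σ bonds, plus one π bond; 3 regions of electron density → sp2.

C1 sp2, C2 sp2, C3 sp2, C4 sp2, C5 sp, C6 sp, C7 sp2, C8 sp2, C9 sp2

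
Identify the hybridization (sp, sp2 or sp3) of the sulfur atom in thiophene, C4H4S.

Analogous to furan: one S lone pair in the aromatic π system, S is sp2.

sp^2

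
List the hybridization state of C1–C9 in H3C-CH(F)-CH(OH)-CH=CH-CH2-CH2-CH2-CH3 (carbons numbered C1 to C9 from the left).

C1 sp3, C2 sp3, C3 sp3, C4 sp2, C5 sp2, C6 sp3, C7 sp3, C8 sp3, C9 sp3

C1 (4 σ bonds) has steric number 4: sp3.
C2: 4 σ bonds — 4 electron domains, sp3.
C3: 4 σ bonds — 4 electron domains, sp3.
C4 (3 σ bonds, plus one π bond) has steric number 3: sp2.
C5 (3 σ bonds, plus one π bond) has steric number 3: sp2.
C6 (4 σ bonds) has steric number 4: sp3.
C7 is sp3: 4 σ bonds, 4 electron-density regions.
C8 is sp3: 4 σ bonds, 4 electron-density regions.
C9: 4 σ bonds; 4 regions of electron density → sp3.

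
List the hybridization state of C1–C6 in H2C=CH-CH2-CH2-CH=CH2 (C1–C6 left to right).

C1 carries 3 σ bonds, plus one π bond, giving a steric number of 3, so it is sp2.
C2: 3 σ bonds, plus one π bond; 3 regions of electron density → sp2.
C3 carries 4 σ bonds, giving a steric number of 4, so it is sp3.
C4 is sp3: 4 σ bonds, 4 electron-density regions.
C5 carries 3 σ bonds, plus one π bond, giving a steric number of 3, so it is sp2.
C6 is sp2: 3 σ bonds, plus one π bond, 3 electron-density regions.

C1 sp2, C2 sp2, C3 sp3, C4 sp3, C5 sp2, C6 sp2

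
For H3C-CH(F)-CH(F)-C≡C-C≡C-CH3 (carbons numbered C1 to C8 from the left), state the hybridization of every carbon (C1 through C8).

C1 sp3, C2 sp3, C3 sp3, C4 sp, C5 sp, C6 sp, C7 sp, C8 sp3

C1: 4 σ bonds — 4 electron domains, sp3.
C2 carries 4 σ bonds, giving a steric number of 4, so it is sp3.
C3 has 4 σ bonds: steric number 4 → sp3.
C4 — 2 σ bonds, plus two π bonds. Steric number 2, so sp.
C5 has 2 σ bonds, plus two π bonds: steric number 2 → sp.
C6 has 2 σ bonds, plus two π bonds: steric number 2 → sp.
C7 is sp: 2 σ bonds, plus two π bonds, 2 electron-density regions.
C8 — 4 σ bonds. Steric number 4, so sp3.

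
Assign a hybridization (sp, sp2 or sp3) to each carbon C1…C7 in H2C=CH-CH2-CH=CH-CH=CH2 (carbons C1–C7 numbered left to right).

C1 — 3 σ bonds, plus one π bond. Steric number 3, so sp2.
C2 carries 3 σ bonds, plus one π bond, giving a steric number of 3, so it is sp2.
C3 is sp3: 4 σ bonds, 4 electron-density regions.
C4 (3 σ bonds, plus one π bond) has steric number 3: sp2.
C5 is sp2: 3 σ bonds, plus one π bond, 3 electron-density regions.
C6: 3 σ bonds, plus one π bond — 3 electron domains, sp2.
C7: 3 σ bonds, plus one π bond; 3 regions of electron density → sp2.

C1 sp2, C2 sp2, C3 sp3, C4 sp2, C5 sp2, C6 sp2, C7 sp2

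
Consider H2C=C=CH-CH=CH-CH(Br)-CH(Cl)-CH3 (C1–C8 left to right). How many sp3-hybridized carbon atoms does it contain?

C1: sp2
C2: sp
C3: sp2
C4: sp2
C5: sp2
C6: sp3 ✓
C7: sp3 ✓
C8: sp3 ✓
C6, C7, C8 → 3 sp3 carbons.

3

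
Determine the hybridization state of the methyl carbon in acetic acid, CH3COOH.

sp³

The methyl carbon carries 4 σ bonds, giving a steric number of 4, so it is sp3.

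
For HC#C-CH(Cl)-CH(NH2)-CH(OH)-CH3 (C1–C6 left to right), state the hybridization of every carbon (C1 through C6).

C1 — 2 σ bonds, plus two π bonds. Steric number 2, so sp.
C2 is sp: 2 σ bonds, plus two π bonds, 2 electron-density regions.
C3 carries 4 σ bonds, giving a steric number of 4, so it is sp3.
C4: 4 σ bonds; 4 regions of electron density → sp3.
C5: 4 σ bonds; 4 regions of electron density → sp3.
C6 (4 σ bonds) has steric number 4: sp3.

C1 sp, C2 sp, C3 sp3, C4 sp3, C5 sp3, C6 sp3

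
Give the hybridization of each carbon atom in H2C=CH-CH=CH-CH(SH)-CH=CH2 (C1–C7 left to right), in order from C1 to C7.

C1 sp2, C2 sp2, C3 sp2, C4 sp2, C5 sp3, C6 sp2, C7 sp2

C1 (3 σ bonds, plus one π bond) has steric number 3: sp2.
C2 is sp2: 3 σ bonds, plus one π bond, 3 electron-density regions.
C3 — 3 σ bonds, plus one π bond. Steric number 3, so sp2.
C4: 3 σ bonds, plus one π bond; 3 regions of electron density → sp2.
C5 (4 σ bonds) has steric number 4: sp3.
C6 is sp2: 3 σ bonds, plus one π bond, 3 electron-density regions.
C7 is sp2: 3 σ bonds, plus one π bond, 3 electron-density regions.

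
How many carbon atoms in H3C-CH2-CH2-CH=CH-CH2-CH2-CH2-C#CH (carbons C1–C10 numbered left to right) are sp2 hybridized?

2

C1: sp3
C2: sp3
C3: sp3
C4: sp2 ✓
C5: sp2 ✓
C6: sp3
C7: sp3
C8: sp3
C9: sp
C10: sp
C4, C5 → 2 sp2 carbons.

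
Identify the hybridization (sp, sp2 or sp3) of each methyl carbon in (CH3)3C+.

sp³

Each methyl carbon (4 σ bonds) has steric number 4: sp3.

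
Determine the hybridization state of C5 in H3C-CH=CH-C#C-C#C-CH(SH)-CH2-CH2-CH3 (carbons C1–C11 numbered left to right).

sp

C5: 2 σ bonds, plus two π bonds — 2 electron domains, sp.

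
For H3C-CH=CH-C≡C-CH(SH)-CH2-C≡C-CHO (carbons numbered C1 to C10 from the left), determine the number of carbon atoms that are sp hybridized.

4

C1: sp3
C2: sp2
C3: sp2
C4: sp ✓
C5: sp ✓
C6: sp3
C7: sp3
C8: sp ✓
C9: sp ✓
C10: sp2
C4, C5, C8, C9 → 4 sp carbons.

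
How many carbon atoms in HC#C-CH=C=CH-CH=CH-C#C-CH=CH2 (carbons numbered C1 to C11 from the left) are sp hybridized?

C1: sp ✓
C2: sp ✓
C3: sp2
C4: sp ✓
C5: sp2
C6: sp2
C7: sp2
C8: sp ✓
C9: sp ✓
C10: sp2
C11: sp2
C1, C2, C4, C8, C9 → 5 sp carbons.

5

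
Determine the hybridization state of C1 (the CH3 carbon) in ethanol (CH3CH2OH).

sp3

C1 (the CH3 carbon): 4 σ bonds; 4 regions of electron density → sp3.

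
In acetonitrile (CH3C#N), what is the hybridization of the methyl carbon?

The methyl carbon is sp3: 4 σ bonds, 4 electron-density regions.

sp^3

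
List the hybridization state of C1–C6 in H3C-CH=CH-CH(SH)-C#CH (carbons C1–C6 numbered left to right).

C1 (4 σ bonds) has steric number 4: sp3.
C2: 3 σ bonds, plus one π bond — 3 electron domains, sp2.
C3: 3 σ bonds, plus one π bond — 3 electron domains, sp2.
C4 has 4 σ bonds: steric number 4 → sp3.
C5: 2 σ bonds, plus two π bonds; 2 regions of electron density → sp.
C6 — 2 σ bonds, plus two π bonds. Steric number 2, so sp.

C1 sp3, C2 sp2, C3 sp2, C4 sp3, C5 sp, C6 sp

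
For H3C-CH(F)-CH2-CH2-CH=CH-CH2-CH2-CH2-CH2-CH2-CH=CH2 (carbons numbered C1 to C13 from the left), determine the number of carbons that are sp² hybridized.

C1: sp3
C2: sp3
C3: sp3
C4: sp3
C5: sp2 ✓
C6: sp2 ✓
C7: sp3
C8: sp3
C9: sp3
C10: sp3
C11: sp3
C12: sp2 ✓
C13: sp2 ✓
C5, C6, C12, C13 → 4 sp2 carbons.

4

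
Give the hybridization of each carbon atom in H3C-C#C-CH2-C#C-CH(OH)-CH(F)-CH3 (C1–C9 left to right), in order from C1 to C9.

C1 sp3, C2 sp, C3 sp, C4 sp3, C5 sp, C6 sp, C7 sp3, C8 sp3, C9 sp3

C1 carries 4 σ bonds, giving a steric number of 4, so it is sp3.
C2 (2 σ bonds, plus two π bonds) has steric number 2: sp.
C3: 2 σ bonds, plus two π bonds; 2 regions of electron density → sp.
C4 (4 σ bonds) has steric number 4: sp3.
C5 (2 σ bonds, plus two π bonds) has steric number 2: sp.
C6 carries 2 σ bonds, plus two π bonds, giving a steric number of 2, so it is sp.
C7 is sp3: 4 σ bonds, 4 electron-density regions.
C8 has 4 σ bonds: steric number 4 → sp3.
C9 — 4 σ bonds. Steric number 4, so sp3.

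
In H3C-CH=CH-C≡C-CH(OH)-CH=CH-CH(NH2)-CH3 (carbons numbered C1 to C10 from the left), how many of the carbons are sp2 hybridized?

C1: sp3
C2: sp2 ✓
C3: sp2 ✓
C4: sp
C5: sp
C6: sp3
C7: sp2 ✓
C8: sp2 ✓
C9: sp3
C10: sp3
C2, C3, C7, C8 → 4 sp2 carbons.

4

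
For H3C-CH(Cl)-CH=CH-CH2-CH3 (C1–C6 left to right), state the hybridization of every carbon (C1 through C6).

C1 sp3, C2 sp3, C3 sp2, C4 sp2, C5 sp3, C6 sp3

C1 (4 σ bonds) has steric number 4: sp3.
C2 has 4 σ bonds: steric number 4 → sp3.
C3 carries 3 σ bonds, plus one π bond, giving a steric number of 3, so it is sp2.
C4 (3 σ bonds, plus one π bond) has steric number 3: sp2.
C5: 4 σ bonds; 4 regions of electron density → sp3.
C6 has 4 σ bonds: steric number 4 → sp3.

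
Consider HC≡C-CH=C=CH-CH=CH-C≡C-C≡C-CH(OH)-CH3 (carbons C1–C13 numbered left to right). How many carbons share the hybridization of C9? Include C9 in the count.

7

C9 is sp (two π bonds).
C1: sp ✓
C2: sp ✓
C3: sp2
C4: sp ✓
C5: sp2
C6: sp2
C7: sp2
C8: sp ✓
C9: sp ✓
C10: sp ✓
C11: sp ✓
C12: sp3
C13: sp3
7 carbons are sp.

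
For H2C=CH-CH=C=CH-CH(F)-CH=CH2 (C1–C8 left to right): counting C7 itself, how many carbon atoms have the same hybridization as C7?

C7 is sp2 (one π bond).
C1: sp2 ✓
C2: sp2 ✓
C3: sp2 ✓
C4: sp
C5: sp2 ✓
C6: sp3
C7: sp2 ✓
C8: sp2 ✓
6 carbons are sp2.

6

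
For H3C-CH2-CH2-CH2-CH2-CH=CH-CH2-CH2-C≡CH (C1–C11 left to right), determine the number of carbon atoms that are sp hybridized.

C1: sp3
C2: sp3
C3: sp3
C4: sp3
C5: sp3
C6: sp2
C7: sp2
C8: sp3
C9: sp3
C10: sp ✓
C11: sp ✓
C10, C11 → 2 sp carbons.

2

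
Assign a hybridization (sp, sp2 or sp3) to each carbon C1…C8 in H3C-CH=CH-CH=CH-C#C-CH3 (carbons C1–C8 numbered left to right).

C1 sp3, C2 sp2, C3 sp2, C4 sp2, C5 sp2, C6 sp, C7 sp, C8 sp3

C1 (4 σ bonds) has steric number 4: sp3.
C2: 3 σ bonds, plus one π bond — 3 electron domains, sp2.
C3 (3 σ bonds, plus one π bond) has steric number 3: sp2.
C4 — 3 σ bonds, plus one π bond. Steric number 3, so sp2.
C5 is sp2: 3 σ bonds, plus one π bond, 3 electron-density regions.
C6 (2 σ bonds, plus two π bonds) has steric number 2: sp.
C7: 2 σ bonds, plus two π bonds — 2 electron domains, sp.
C8: 4 σ bonds — 4 electron domains, sp3.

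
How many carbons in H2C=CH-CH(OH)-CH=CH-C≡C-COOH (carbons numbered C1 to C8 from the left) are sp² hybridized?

5

C1: sp2 ✓
C2: sp2 ✓
C3: sp3
C4: sp2 ✓
C5: sp2 ✓
C6: sp
C7: sp
C8: sp2 ✓
C1, C2, C4, C5, C8 → 5 sp2 carbons.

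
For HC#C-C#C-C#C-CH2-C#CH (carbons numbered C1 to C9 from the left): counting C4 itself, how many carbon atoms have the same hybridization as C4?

C4 is sp (two π bonds).
C1: sp ✓
C2: sp ✓
C3: sp ✓
C4: sp ✓
C5: sp ✓
C6: sp ✓
C7: sp3
C8: sp ✓
C9: sp ✓
8 carbons are sp.

8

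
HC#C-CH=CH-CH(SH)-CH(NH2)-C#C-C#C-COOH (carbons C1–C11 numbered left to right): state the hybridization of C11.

C11 — 3 σ bonds, plus one π bond. Steric number 3, so sp2.

sp2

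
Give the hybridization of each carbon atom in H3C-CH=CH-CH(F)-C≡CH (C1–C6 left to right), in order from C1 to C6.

C1 sp3, C2 sp2, C3 sp2, C4 sp3, C5 sp, C6 sp

C1: 4 σ bonds; 4 regions of electron density → sp3.
C2 — 3 σ bonds, plus one π bond. Steric number 3, so sp2.
C3 — 3 σ bonds, plus one π bond. Steric number 3, so sp2.
C4 (4 σ bonds) has steric number 4: sp3.
C5: 2 σ bonds, plus two π bonds; 2 regions of electron density → sp.
C6 is sp: 2 σ bonds, plus two π bonds, 2 electron-density regions.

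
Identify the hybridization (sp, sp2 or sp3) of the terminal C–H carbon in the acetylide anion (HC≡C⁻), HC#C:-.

The terminal C–H carbon has 2 σ bonds, plus two π bonds: steric number 2 → sp.

sp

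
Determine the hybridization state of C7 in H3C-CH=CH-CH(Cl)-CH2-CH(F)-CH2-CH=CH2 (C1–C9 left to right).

sp³

C7: 4 σ bonds — 4 electron domains, sp3.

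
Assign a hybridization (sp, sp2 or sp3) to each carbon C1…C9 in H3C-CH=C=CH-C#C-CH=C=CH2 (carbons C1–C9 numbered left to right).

C1 sp3, C2 sp2, C3 sp, C4 sp2, C5 sp, C6 sp, C7 sp2, C8 sp, C9 sp2

C1 (4 σ bonds) has steric number 4: sp3.
C2 is sp2: 3 σ bonds, plus one π bond, 3 electron-density regions.
C3 — 2 σ bonds, plus two π bonds. Steric number 2, so sp.
C4: 3 σ bonds, plus one π bond — 3 electron domains, sp2.
C5 has 2 σ bonds, plus two π bonds: steric number 2 → sp.
C6 is sp: 2 σ bonds, plus two π bonds, 2 electron-density regions.
C7 is sp2: 3 σ bonds, plus one π bond, 3 electron-density regions.
C8 has 2 σ bonds, plus two π bonds: steric number 2 → sp.
C9 has 3 σ bonds, plus one π bond: steric number 3 → sp2.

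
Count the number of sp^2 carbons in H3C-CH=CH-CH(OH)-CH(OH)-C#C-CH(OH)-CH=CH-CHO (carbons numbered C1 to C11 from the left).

C1: sp3
C2: sp2 ✓
C3: sp2 ✓
C4: sp3
C5: sp3
C6: sp
C7: sp
C8: sp3
C9: sp2 ✓
C10: sp2 ✓
C11: sp2 ✓
C2, C3, C9, C10, C11 → 5 sp2 carbons.

5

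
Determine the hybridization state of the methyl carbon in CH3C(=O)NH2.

sp³

The methyl carbon is sp3: 4 σ bonds, 4 electron-density regions.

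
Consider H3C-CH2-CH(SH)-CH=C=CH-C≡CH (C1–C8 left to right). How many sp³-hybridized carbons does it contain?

C1: sp3 ✓
C2: sp3 ✓
C3: sp3 ✓
C4: sp2
C5: sp
C6: sp2
C7: sp
C8: sp
C1, C2, C3 → 3 sp3 carbons.

3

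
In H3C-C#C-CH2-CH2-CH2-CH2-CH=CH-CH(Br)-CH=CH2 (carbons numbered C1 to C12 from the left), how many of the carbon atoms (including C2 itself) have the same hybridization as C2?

C2 is sp (two π bonds).
C1: sp3
C2: sp ✓
C3: sp ✓
C4: sp3
C5: sp3
C6: sp3
C7: sp3
C8: sp2
C9: sp2
C10: sp3
C11: sp2
C12: sp2
2 carbons are sp.

2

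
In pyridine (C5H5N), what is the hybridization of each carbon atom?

sp^2

Each carbon atom (3 σ bonds, plus one π bond) has steric number 3: sp2.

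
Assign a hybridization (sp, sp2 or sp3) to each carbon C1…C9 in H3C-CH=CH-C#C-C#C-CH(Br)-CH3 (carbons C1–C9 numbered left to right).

C1 (4 σ bonds) has steric number 4: sp3.
C2 — 3 σ bonds, plus one π bond. Steric number 3, so sp2.
C3 is sp2: 3 σ bonds, plus one π bond, 3 electron-density regions.
C4: 2 σ bonds, plus two π bonds — 2 electron domains, sp.
C5: 2 σ bonds, plus two π bonds — 2 electron domains, sp.
C6: 2 σ bonds, plus two π bonds — 2 electron domains, sp.
C7 has 2 σ bonds, plus two π bonds: steric number 2 → sp.
C8 carries 4 σ bonds, giving a steric number of 4, so it is sp3.
C9: 4 σ bonds; 4 regions of electron density → sp3.

C1 sp3, C2 sp2, C3 sp2, C4 sp, C5 sp, C6 sp, C7 sp, C8 sp3, C9 sp3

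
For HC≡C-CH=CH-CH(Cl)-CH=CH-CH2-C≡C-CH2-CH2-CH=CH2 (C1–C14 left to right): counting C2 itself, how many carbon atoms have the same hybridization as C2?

C2 is sp (two π bonds).
C1: sp ✓
C2: sp ✓
C3: sp2
C4: sp2
C5: sp3
C6: sp2
C7: sp2
C8: sp3
C9: sp ✓
C10: sp ✓
C11: sp3
C12: sp3
C13: sp2
C14: sp2
4 carbons are sp.

4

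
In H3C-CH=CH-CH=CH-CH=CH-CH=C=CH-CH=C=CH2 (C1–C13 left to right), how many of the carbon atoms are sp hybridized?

2

C1: sp3
C2: sp2
C3: sp2
C4: sp2
C5: sp2
C6: sp2
C7: sp2
C8: sp2
C9: sp ✓
C10: sp2
C11: sp2
C12: sp ✓
C13: sp2
C9, C12 → 2 sp carbons.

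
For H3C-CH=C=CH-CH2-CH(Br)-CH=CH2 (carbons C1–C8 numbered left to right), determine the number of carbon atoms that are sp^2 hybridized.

4

C1: sp3
C2: sp2 ✓
C3: sp
C4: sp2 ✓
C5: sp3
C6: sp3
C7: sp2 ✓
C8: sp2 ✓
C2, C4, C7, C8 → 4 sp2 carbons.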